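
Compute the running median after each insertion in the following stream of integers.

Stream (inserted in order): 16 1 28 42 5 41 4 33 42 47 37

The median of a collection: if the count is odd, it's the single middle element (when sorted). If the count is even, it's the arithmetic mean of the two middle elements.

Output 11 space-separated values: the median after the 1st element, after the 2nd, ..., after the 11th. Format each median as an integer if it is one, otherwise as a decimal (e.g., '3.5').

Answer: 16 8.5 16 22 16 22 16 22 28 30.5 33

Derivation:
Step 1: insert 16 -> lo=[16] (size 1, max 16) hi=[] (size 0) -> median=16
Step 2: insert 1 -> lo=[1] (size 1, max 1) hi=[16] (size 1, min 16) -> median=8.5
Step 3: insert 28 -> lo=[1, 16] (size 2, max 16) hi=[28] (size 1, min 28) -> median=16
Step 4: insert 42 -> lo=[1, 16] (size 2, max 16) hi=[28, 42] (size 2, min 28) -> median=22
Step 5: insert 5 -> lo=[1, 5, 16] (size 3, max 16) hi=[28, 42] (size 2, min 28) -> median=16
Step 6: insert 41 -> lo=[1, 5, 16] (size 3, max 16) hi=[28, 41, 42] (size 3, min 28) -> median=22
Step 7: insert 4 -> lo=[1, 4, 5, 16] (size 4, max 16) hi=[28, 41, 42] (size 3, min 28) -> median=16
Step 8: insert 33 -> lo=[1, 4, 5, 16] (size 4, max 16) hi=[28, 33, 41, 42] (size 4, min 28) -> median=22
Step 9: insert 42 -> lo=[1, 4, 5, 16, 28] (size 5, max 28) hi=[33, 41, 42, 42] (size 4, min 33) -> median=28
Step 10: insert 47 -> lo=[1, 4, 5, 16, 28] (size 5, max 28) hi=[33, 41, 42, 42, 47] (size 5, min 33) -> median=30.5
Step 11: insert 37 -> lo=[1, 4, 5, 16, 28, 33] (size 6, max 33) hi=[37, 41, 42, 42, 47] (size 5, min 37) -> median=33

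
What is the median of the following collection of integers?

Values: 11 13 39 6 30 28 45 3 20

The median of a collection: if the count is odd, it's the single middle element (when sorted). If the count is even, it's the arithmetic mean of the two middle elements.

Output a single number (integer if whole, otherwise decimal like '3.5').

Answer: 20

Derivation:
Step 1: insert 11 -> lo=[11] (size 1, max 11) hi=[] (size 0) -> median=11
Step 2: insert 13 -> lo=[11] (size 1, max 11) hi=[13] (size 1, min 13) -> median=12
Step 3: insert 39 -> lo=[11, 13] (size 2, max 13) hi=[39] (size 1, min 39) -> median=13
Step 4: insert 6 -> lo=[6, 11] (size 2, max 11) hi=[13, 39] (size 2, min 13) -> median=12
Step 5: insert 30 -> lo=[6, 11, 13] (size 3, max 13) hi=[30, 39] (size 2, min 30) -> median=13
Step 6: insert 28 -> lo=[6, 11, 13] (size 3, max 13) hi=[28, 30, 39] (size 3, min 28) -> median=20.5
Step 7: insert 45 -> lo=[6, 11, 13, 28] (size 4, max 28) hi=[30, 39, 45] (size 3, min 30) -> median=28
Step 8: insert 3 -> lo=[3, 6, 11, 13] (size 4, max 13) hi=[28, 30, 39, 45] (size 4, min 28) -> median=20.5
Step 9: insert 20 -> lo=[3, 6, 11, 13, 20] (size 5, max 20) hi=[28, 30, 39, 45] (size 4, min 28) -> median=20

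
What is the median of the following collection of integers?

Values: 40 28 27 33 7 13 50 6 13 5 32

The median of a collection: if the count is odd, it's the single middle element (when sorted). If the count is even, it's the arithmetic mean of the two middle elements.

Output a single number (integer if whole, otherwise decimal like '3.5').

Answer: 27

Derivation:
Step 1: insert 40 -> lo=[40] (size 1, max 40) hi=[] (size 0) -> median=40
Step 2: insert 28 -> lo=[28] (size 1, max 28) hi=[40] (size 1, min 40) -> median=34
Step 3: insert 27 -> lo=[27, 28] (size 2, max 28) hi=[40] (size 1, min 40) -> median=28
Step 4: insert 33 -> lo=[27, 28] (size 2, max 28) hi=[33, 40] (size 2, min 33) -> median=30.5
Step 5: insert 7 -> lo=[7, 27, 28] (size 3, max 28) hi=[33, 40] (size 2, min 33) -> median=28
Step 6: insert 13 -> lo=[7, 13, 27] (size 3, max 27) hi=[28, 33, 40] (size 3, min 28) -> median=27.5
Step 7: insert 50 -> lo=[7, 13, 27, 28] (size 4, max 28) hi=[33, 40, 50] (size 3, min 33) -> median=28
Step 8: insert 6 -> lo=[6, 7, 13, 27] (size 4, max 27) hi=[28, 33, 40, 50] (size 4, min 28) -> median=27.5
Step 9: insert 13 -> lo=[6, 7, 13, 13, 27] (size 5, max 27) hi=[28, 33, 40, 50] (size 4, min 28) -> median=27
Step 10: insert 5 -> lo=[5, 6, 7, 13, 13] (size 5, max 13) hi=[27, 28, 33, 40, 50] (size 5, min 27) -> median=20
Step 11: insert 32 -> lo=[5, 6, 7, 13, 13, 27] (size 6, max 27) hi=[28, 32, 33, 40, 50] (size 5, min 28) -> median=27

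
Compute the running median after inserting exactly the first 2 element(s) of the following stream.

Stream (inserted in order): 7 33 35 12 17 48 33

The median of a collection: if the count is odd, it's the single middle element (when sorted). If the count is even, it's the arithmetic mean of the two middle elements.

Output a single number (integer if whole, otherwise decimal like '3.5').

Answer: 20

Derivation:
Step 1: insert 7 -> lo=[7] (size 1, max 7) hi=[] (size 0) -> median=7
Step 2: insert 33 -> lo=[7] (size 1, max 7) hi=[33] (size 1, min 33) -> median=20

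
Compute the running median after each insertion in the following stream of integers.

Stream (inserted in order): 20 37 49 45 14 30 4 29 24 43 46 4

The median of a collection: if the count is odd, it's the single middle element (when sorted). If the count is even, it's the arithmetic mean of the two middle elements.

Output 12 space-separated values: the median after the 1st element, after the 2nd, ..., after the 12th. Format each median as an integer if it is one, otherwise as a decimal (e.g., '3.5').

Step 1: insert 20 -> lo=[20] (size 1, max 20) hi=[] (size 0) -> median=20
Step 2: insert 37 -> lo=[20] (size 1, max 20) hi=[37] (size 1, min 37) -> median=28.5
Step 3: insert 49 -> lo=[20, 37] (size 2, max 37) hi=[49] (size 1, min 49) -> median=37
Step 4: insert 45 -> lo=[20, 37] (size 2, max 37) hi=[45, 49] (size 2, min 45) -> median=41
Step 5: insert 14 -> lo=[14, 20, 37] (size 3, max 37) hi=[45, 49] (size 2, min 45) -> median=37
Step 6: insert 30 -> lo=[14, 20, 30] (size 3, max 30) hi=[37, 45, 49] (size 3, min 37) -> median=33.5
Step 7: insert 4 -> lo=[4, 14, 20, 30] (size 4, max 30) hi=[37, 45, 49] (size 3, min 37) -> median=30
Step 8: insert 29 -> lo=[4, 14, 20, 29] (size 4, max 29) hi=[30, 37, 45, 49] (size 4, min 30) -> median=29.5
Step 9: insert 24 -> lo=[4, 14, 20, 24, 29] (size 5, max 29) hi=[30, 37, 45, 49] (size 4, min 30) -> median=29
Step 10: insert 43 -> lo=[4, 14, 20, 24, 29] (size 5, max 29) hi=[30, 37, 43, 45, 49] (size 5, min 30) -> median=29.5
Step 11: insert 46 -> lo=[4, 14, 20, 24, 29, 30] (size 6, max 30) hi=[37, 43, 45, 46, 49] (size 5, min 37) -> median=30
Step 12: insert 4 -> lo=[4, 4, 14, 20, 24, 29] (size 6, max 29) hi=[30, 37, 43, 45, 46, 49] (size 6, min 30) -> median=29.5

Answer: 20 28.5 37 41 37 33.5 30 29.5 29 29.5 30 29.5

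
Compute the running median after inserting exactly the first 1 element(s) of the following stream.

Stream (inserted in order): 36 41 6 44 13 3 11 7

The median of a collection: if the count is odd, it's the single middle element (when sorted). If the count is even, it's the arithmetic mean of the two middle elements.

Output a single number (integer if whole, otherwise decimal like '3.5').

Step 1: insert 36 -> lo=[36] (size 1, max 36) hi=[] (size 0) -> median=36

Answer: 36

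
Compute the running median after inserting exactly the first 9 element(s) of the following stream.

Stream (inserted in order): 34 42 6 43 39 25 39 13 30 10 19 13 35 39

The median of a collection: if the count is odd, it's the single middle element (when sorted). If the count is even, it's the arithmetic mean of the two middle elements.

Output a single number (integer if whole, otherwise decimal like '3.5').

Step 1: insert 34 -> lo=[34] (size 1, max 34) hi=[] (size 0) -> median=34
Step 2: insert 42 -> lo=[34] (size 1, max 34) hi=[42] (size 1, min 42) -> median=38
Step 3: insert 6 -> lo=[6, 34] (size 2, max 34) hi=[42] (size 1, min 42) -> median=34
Step 4: insert 43 -> lo=[6, 34] (size 2, max 34) hi=[42, 43] (size 2, min 42) -> median=38
Step 5: insert 39 -> lo=[6, 34, 39] (size 3, max 39) hi=[42, 43] (size 2, min 42) -> median=39
Step 6: insert 25 -> lo=[6, 25, 34] (size 3, max 34) hi=[39, 42, 43] (size 3, min 39) -> median=36.5
Step 7: insert 39 -> lo=[6, 25, 34, 39] (size 4, max 39) hi=[39, 42, 43] (size 3, min 39) -> median=39
Step 8: insert 13 -> lo=[6, 13, 25, 34] (size 4, max 34) hi=[39, 39, 42, 43] (size 4, min 39) -> median=36.5
Step 9: insert 30 -> lo=[6, 13, 25, 30, 34] (size 5, max 34) hi=[39, 39, 42, 43] (size 4, min 39) -> median=34

Answer: 34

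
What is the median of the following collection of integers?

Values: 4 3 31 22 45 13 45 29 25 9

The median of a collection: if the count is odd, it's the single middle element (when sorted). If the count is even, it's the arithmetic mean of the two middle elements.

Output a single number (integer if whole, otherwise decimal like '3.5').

Answer: 23.5

Derivation:
Step 1: insert 4 -> lo=[4] (size 1, max 4) hi=[] (size 0) -> median=4
Step 2: insert 3 -> lo=[3] (size 1, max 3) hi=[4] (size 1, min 4) -> median=3.5
Step 3: insert 31 -> lo=[3, 4] (size 2, max 4) hi=[31] (size 1, min 31) -> median=4
Step 4: insert 22 -> lo=[3, 4] (size 2, max 4) hi=[22, 31] (size 2, min 22) -> median=13
Step 5: insert 45 -> lo=[3, 4, 22] (size 3, max 22) hi=[31, 45] (size 2, min 31) -> median=22
Step 6: insert 13 -> lo=[3, 4, 13] (size 3, max 13) hi=[22, 31, 45] (size 3, min 22) -> median=17.5
Step 7: insert 45 -> lo=[3, 4, 13, 22] (size 4, max 22) hi=[31, 45, 45] (size 3, min 31) -> median=22
Step 8: insert 29 -> lo=[3, 4, 13, 22] (size 4, max 22) hi=[29, 31, 45, 45] (size 4, min 29) -> median=25.5
Step 9: insert 25 -> lo=[3, 4, 13, 22, 25] (size 5, max 25) hi=[29, 31, 45, 45] (size 4, min 29) -> median=25
Step 10: insert 9 -> lo=[3, 4, 9, 13, 22] (size 5, max 22) hi=[25, 29, 31, 45, 45] (size 5, min 25) -> median=23.5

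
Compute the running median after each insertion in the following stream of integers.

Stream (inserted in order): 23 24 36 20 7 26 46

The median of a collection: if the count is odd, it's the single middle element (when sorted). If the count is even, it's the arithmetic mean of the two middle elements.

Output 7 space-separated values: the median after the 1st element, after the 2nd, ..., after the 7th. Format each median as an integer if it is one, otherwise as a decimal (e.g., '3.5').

Step 1: insert 23 -> lo=[23] (size 1, max 23) hi=[] (size 0) -> median=23
Step 2: insert 24 -> lo=[23] (size 1, max 23) hi=[24] (size 1, min 24) -> median=23.5
Step 3: insert 36 -> lo=[23, 24] (size 2, max 24) hi=[36] (size 1, min 36) -> median=24
Step 4: insert 20 -> lo=[20, 23] (size 2, max 23) hi=[24, 36] (size 2, min 24) -> median=23.5
Step 5: insert 7 -> lo=[7, 20, 23] (size 3, max 23) hi=[24, 36] (size 2, min 24) -> median=23
Step 6: insert 26 -> lo=[7, 20, 23] (size 3, max 23) hi=[24, 26, 36] (size 3, min 24) -> median=23.5
Step 7: insert 46 -> lo=[7, 20, 23, 24] (size 4, max 24) hi=[26, 36, 46] (size 3, min 26) -> median=24

Answer: 23 23.5 24 23.5 23 23.5 24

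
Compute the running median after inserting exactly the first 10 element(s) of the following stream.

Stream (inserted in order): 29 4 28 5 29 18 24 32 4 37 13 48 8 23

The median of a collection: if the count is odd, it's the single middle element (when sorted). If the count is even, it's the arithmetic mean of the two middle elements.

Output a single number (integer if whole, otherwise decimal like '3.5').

Answer: 26

Derivation:
Step 1: insert 29 -> lo=[29] (size 1, max 29) hi=[] (size 0) -> median=29
Step 2: insert 4 -> lo=[4] (size 1, max 4) hi=[29] (size 1, min 29) -> median=16.5
Step 3: insert 28 -> lo=[4, 28] (size 2, max 28) hi=[29] (size 1, min 29) -> median=28
Step 4: insert 5 -> lo=[4, 5] (size 2, max 5) hi=[28, 29] (size 2, min 28) -> median=16.5
Step 5: insert 29 -> lo=[4, 5, 28] (size 3, max 28) hi=[29, 29] (size 2, min 29) -> median=28
Step 6: insert 18 -> lo=[4, 5, 18] (size 3, max 18) hi=[28, 29, 29] (size 3, min 28) -> median=23
Step 7: insert 24 -> lo=[4, 5, 18, 24] (size 4, max 24) hi=[28, 29, 29] (size 3, min 28) -> median=24
Step 8: insert 32 -> lo=[4, 5, 18, 24] (size 4, max 24) hi=[28, 29, 29, 32] (size 4, min 28) -> median=26
Step 9: insert 4 -> lo=[4, 4, 5, 18, 24] (size 5, max 24) hi=[28, 29, 29, 32] (size 4, min 28) -> median=24
Step 10: insert 37 -> lo=[4, 4, 5, 18, 24] (size 5, max 24) hi=[28, 29, 29, 32, 37] (size 5, min 28) -> median=26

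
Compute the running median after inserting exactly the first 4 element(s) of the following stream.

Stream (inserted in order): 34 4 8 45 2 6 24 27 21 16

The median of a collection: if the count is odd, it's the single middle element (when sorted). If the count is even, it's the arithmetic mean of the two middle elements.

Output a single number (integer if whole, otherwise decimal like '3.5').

Answer: 21

Derivation:
Step 1: insert 34 -> lo=[34] (size 1, max 34) hi=[] (size 0) -> median=34
Step 2: insert 4 -> lo=[4] (size 1, max 4) hi=[34] (size 1, min 34) -> median=19
Step 3: insert 8 -> lo=[4, 8] (size 2, max 8) hi=[34] (size 1, min 34) -> median=8
Step 4: insert 45 -> lo=[4, 8] (size 2, max 8) hi=[34, 45] (size 2, min 34) -> median=21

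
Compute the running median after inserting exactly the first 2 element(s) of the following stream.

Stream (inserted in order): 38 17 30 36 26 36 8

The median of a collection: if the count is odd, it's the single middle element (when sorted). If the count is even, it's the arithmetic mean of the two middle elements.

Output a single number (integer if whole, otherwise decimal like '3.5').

Answer: 27.5

Derivation:
Step 1: insert 38 -> lo=[38] (size 1, max 38) hi=[] (size 0) -> median=38
Step 2: insert 17 -> lo=[17] (size 1, max 17) hi=[38] (size 1, min 38) -> median=27.5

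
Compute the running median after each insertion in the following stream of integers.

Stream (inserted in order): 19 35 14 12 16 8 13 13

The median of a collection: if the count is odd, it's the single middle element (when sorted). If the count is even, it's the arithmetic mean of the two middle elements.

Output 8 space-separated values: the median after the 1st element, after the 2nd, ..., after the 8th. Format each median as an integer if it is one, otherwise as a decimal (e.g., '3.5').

Answer: 19 27 19 16.5 16 15 14 13.5

Derivation:
Step 1: insert 19 -> lo=[19] (size 1, max 19) hi=[] (size 0) -> median=19
Step 2: insert 35 -> lo=[19] (size 1, max 19) hi=[35] (size 1, min 35) -> median=27
Step 3: insert 14 -> lo=[14, 19] (size 2, max 19) hi=[35] (size 1, min 35) -> median=19
Step 4: insert 12 -> lo=[12, 14] (size 2, max 14) hi=[19, 35] (size 2, min 19) -> median=16.5
Step 5: insert 16 -> lo=[12, 14, 16] (size 3, max 16) hi=[19, 35] (size 2, min 19) -> median=16
Step 6: insert 8 -> lo=[8, 12, 14] (size 3, max 14) hi=[16, 19, 35] (size 3, min 16) -> median=15
Step 7: insert 13 -> lo=[8, 12, 13, 14] (size 4, max 14) hi=[16, 19, 35] (size 3, min 16) -> median=14
Step 8: insert 13 -> lo=[8, 12, 13, 13] (size 4, max 13) hi=[14, 16, 19, 35] (size 4, min 14) -> median=13.5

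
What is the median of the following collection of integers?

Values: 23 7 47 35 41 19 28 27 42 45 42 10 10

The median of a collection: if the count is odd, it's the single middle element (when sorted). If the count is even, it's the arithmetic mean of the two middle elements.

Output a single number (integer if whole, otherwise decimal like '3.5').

Step 1: insert 23 -> lo=[23] (size 1, max 23) hi=[] (size 0) -> median=23
Step 2: insert 7 -> lo=[7] (size 1, max 7) hi=[23] (size 1, min 23) -> median=15
Step 3: insert 47 -> lo=[7, 23] (size 2, max 23) hi=[47] (size 1, min 47) -> median=23
Step 4: insert 35 -> lo=[7, 23] (size 2, max 23) hi=[35, 47] (size 2, min 35) -> median=29
Step 5: insert 41 -> lo=[7, 23, 35] (size 3, max 35) hi=[41, 47] (size 2, min 41) -> median=35
Step 6: insert 19 -> lo=[7, 19, 23] (size 3, max 23) hi=[35, 41, 47] (size 3, min 35) -> median=29
Step 7: insert 28 -> lo=[7, 19, 23, 28] (size 4, max 28) hi=[35, 41, 47] (size 3, min 35) -> median=28
Step 8: insert 27 -> lo=[7, 19, 23, 27] (size 4, max 27) hi=[28, 35, 41, 47] (size 4, min 28) -> median=27.5
Step 9: insert 42 -> lo=[7, 19, 23, 27, 28] (size 5, max 28) hi=[35, 41, 42, 47] (size 4, min 35) -> median=28
Step 10: insert 45 -> lo=[7, 19, 23, 27, 28] (size 5, max 28) hi=[35, 41, 42, 45, 47] (size 5, min 35) -> median=31.5
Step 11: insert 42 -> lo=[7, 19, 23, 27, 28, 35] (size 6, max 35) hi=[41, 42, 42, 45, 47] (size 5, min 41) -> median=35
Step 12: insert 10 -> lo=[7, 10, 19, 23, 27, 28] (size 6, max 28) hi=[35, 41, 42, 42, 45, 47] (size 6, min 35) -> median=31.5
Step 13: insert 10 -> lo=[7, 10, 10, 19, 23, 27, 28] (size 7, max 28) hi=[35, 41, 42, 42, 45, 47] (size 6, min 35) -> median=28

Answer: 28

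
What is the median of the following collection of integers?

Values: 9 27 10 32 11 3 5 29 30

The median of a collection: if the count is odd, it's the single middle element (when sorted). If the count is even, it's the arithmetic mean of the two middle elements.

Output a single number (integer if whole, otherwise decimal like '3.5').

Answer: 11

Derivation:
Step 1: insert 9 -> lo=[9] (size 1, max 9) hi=[] (size 0) -> median=9
Step 2: insert 27 -> lo=[9] (size 1, max 9) hi=[27] (size 1, min 27) -> median=18
Step 3: insert 10 -> lo=[9, 10] (size 2, max 10) hi=[27] (size 1, min 27) -> median=10
Step 4: insert 32 -> lo=[9, 10] (size 2, max 10) hi=[27, 32] (size 2, min 27) -> median=18.5
Step 5: insert 11 -> lo=[9, 10, 11] (size 3, max 11) hi=[27, 32] (size 2, min 27) -> median=11
Step 6: insert 3 -> lo=[3, 9, 10] (size 3, max 10) hi=[11, 27, 32] (size 3, min 11) -> median=10.5
Step 7: insert 5 -> lo=[3, 5, 9, 10] (size 4, max 10) hi=[11, 27, 32] (size 3, min 11) -> median=10
Step 8: insert 29 -> lo=[3, 5, 9, 10] (size 4, max 10) hi=[11, 27, 29, 32] (size 4, min 11) -> median=10.5
Step 9: insert 30 -> lo=[3, 5, 9, 10, 11] (size 5, max 11) hi=[27, 29, 30, 32] (size 4, min 27) -> median=11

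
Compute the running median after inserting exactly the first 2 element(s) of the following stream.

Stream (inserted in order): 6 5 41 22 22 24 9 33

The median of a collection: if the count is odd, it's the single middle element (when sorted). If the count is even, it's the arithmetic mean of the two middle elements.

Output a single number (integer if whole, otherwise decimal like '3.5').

Step 1: insert 6 -> lo=[6] (size 1, max 6) hi=[] (size 0) -> median=6
Step 2: insert 5 -> lo=[5] (size 1, max 5) hi=[6] (size 1, min 6) -> median=5.5

Answer: 5.5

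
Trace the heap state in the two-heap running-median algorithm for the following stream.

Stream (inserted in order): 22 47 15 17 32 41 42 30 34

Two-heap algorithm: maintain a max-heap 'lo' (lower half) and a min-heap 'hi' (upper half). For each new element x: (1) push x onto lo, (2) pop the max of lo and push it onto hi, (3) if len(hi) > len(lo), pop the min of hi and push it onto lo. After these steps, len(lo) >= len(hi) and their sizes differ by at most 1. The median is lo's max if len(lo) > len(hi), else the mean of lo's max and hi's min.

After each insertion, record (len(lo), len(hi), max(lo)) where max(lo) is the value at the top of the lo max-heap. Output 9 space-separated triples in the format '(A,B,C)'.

Answer: (1,0,22) (1,1,22) (2,1,22) (2,2,17) (3,2,22) (3,3,22) (4,3,32) (4,4,30) (5,4,32)

Derivation:
Step 1: insert 22 -> lo=[22] hi=[] -> (len(lo)=1, len(hi)=0, max(lo)=22)
Step 2: insert 47 -> lo=[22] hi=[47] -> (len(lo)=1, len(hi)=1, max(lo)=22)
Step 3: insert 15 -> lo=[15, 22] hi=[47] -> (len(lo)=2, len(hi)=1, max(lo)=22)
Step 4: insert 17 -> lo=[15, 17] hi=[22, 47] -> (len(lo)=2, len(hi)=2, max(lo)=17)
Step 5: insert 32 -> lo=[15, 17, 22] hi=[32, 47] -> (len(lo)=3, len(hi)=2, max(lo)=22)
Step 6: insert 41 -> lo=[15, 17, 22] hi=[32, 41, 47] -> (len(lo)=3, len(hi)=3, max(lo)=22)
Step 7: insert 42 -> lo=[15, 17, 22, 32] hi=[41, 42, 47] -> (len(lo)=4, len(hi)=3, max(lo)=32)
Step 8: insert 30 -> lo=[15, 17, 22, 30] hi=[32, 41, 42, 47] -> (len(lo)=4, len(hi)=4, max(lo)=30)
Step 9: insert 34 -> lo=[15, 17, 22, 30, 32] hi=[34, 41, 42, 47] -> (len(lo)=5, len(hi)=4, max(lo)=32)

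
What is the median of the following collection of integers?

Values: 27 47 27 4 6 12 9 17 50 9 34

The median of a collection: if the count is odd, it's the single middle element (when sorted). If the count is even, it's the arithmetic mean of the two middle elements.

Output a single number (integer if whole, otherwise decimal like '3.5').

Answer: 17

Derivation:
Step 1: insert 27 -> lo=[27] (size 1, max 27) hi=[] (size 0) -> median=27
Step 2: insert 47 -> lo=[27] (size 1, max 27) hi=[47] (size 1, min 47) -> median=37
Step 3: insert 27 -> lo=[27, 27] (size 2, max 27) hi=[47] (size 1, min 47) -> median=27
Step 4: insert 4 -> lo=[4, 27] (size 2, max 27) hi=[27, 47] (size 2, min 27) -> median=27
Step 5: insert 6 -> lo=[4, 6, 27] (size 3, max 27) hi=[27, 47] (size 2, min 27) -> median=27
Step 6: insert 12 -> lo=[4, 6, 12] (size 3, max 12) hi=[27, 27, 47] (size 3, min 27) -> median=19.5
Step 7: insert 9 -> lo=[4, 6, 9, 12] (size 4, max 12) hi=[27, 27, 47] (size 3, min 27) -> median=12
Step 8: insert 17 -> lo=[4, 6, 9, 12] (size 4, max 12) hi=[17, 27, 27, 47] (size 4, min 17) -> median=14.5
Step 9: insert 50 -> lo=[4, 6, 9, 12, 17] (size 5, max 17) hi=[27, 27, 47, 50] (size 4, min 27) -> median=17
Step 10: insert 9 -> lo=[4, 6, 9, 9, 12] (size 5, max 12) hi=[17, 27, 27, 47, 50] (size 5, min 17) -> median=14.5
Step 11: insert 34 -> lo=[4, 6, 9, 9, 12, 17] (size 6, max 17) hi=[27, 27, 34, 47, 50] (size 5, min 27) -> median=17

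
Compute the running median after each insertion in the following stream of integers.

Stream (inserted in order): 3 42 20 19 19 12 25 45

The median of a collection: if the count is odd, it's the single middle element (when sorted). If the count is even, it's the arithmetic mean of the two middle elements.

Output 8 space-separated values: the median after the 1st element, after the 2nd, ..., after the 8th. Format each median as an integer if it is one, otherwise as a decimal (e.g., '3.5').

Step 1: insert 3 -> lo=[3] (size 1, max 3) hi=[] (size 0) -> median=3
Step 2: insert 42 -> lo=[3] (size 1, max 3) hi=[42] (size 1, min 42) -> median=22.5
Step 3: insert 20 -> lo=[3, 20] (size 2, max 20) hi=[42] (size 1, min 42) -> median=20
Step 4: insert 19 -> lo=[3, 19] (size 2, max 19) hi=[20, 42] (size 2, min 20) -> median=19.5
Step 5: insert 19 -> lo=[3, 19, 19] (size 3, max 19) hi=[20, 42] (size 2, min 20) -> median=19
Step 6: insert 12 -> lo=[3, 12, 19] (size 3, max 19) hi=[19, 20, 42] (size 3, min 19) -> median=19
Step 7: insert 25 -> lo=[3, 12, 19, 19] (size 4, max 19) hi=[20, 25, 42] (size 3, min 20) -> median=19
Step 8: insert 45 -> lo=[3, 12, 19, 19] (size 4, max 19) hi=[20, 25, 42, 45] (size 4, min 20) -> median=19.5

Answer: 3 22.5 20 19.5 19 19 19 19.5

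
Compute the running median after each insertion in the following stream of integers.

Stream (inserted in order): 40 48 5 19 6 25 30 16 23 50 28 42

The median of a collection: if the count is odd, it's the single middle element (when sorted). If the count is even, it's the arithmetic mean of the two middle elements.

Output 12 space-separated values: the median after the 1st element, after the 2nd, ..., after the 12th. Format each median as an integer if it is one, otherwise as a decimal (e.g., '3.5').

Step 1: insert 40 -> lo=[40] (size 1, max 40) hi=[] (size 0) -> median=40
Step 2: insert 48 -> lo=[40] (size 1, max 40) hi=[48] (size 1, min 48) -> median=44
Step 3: insert 5 -> lo=[5, 40] (size 2, max 40) hi=[48] (size 1, min 48) -> median=40
Step 4: insert 19 -> lo=[5, 19] (size 2, max 19) hi=[40, 48] (size 2, min 40) -> median=29.5
Step 5: insert 6 -> lo=[5, 6, 19] (size 3, max 19) hi=[40, 48] (size 2, min 40) -> median=19
Step 6: insert 25 -> lo=[5, 6, 19] (size 3, max 19) hi=[25, 40, 48] (size 3, min 25) -> median=22
Step 7: insert 30 -> lo=[5, 6, 19, 25] (size 4, max 25) hi=[30, 40, 48] (size 3, min 30) -> median=25
Step 8: insert 16 -> lo=[5, 6, 16, 19] (size 4, max 19) hi=[25, 30, 40, 48] (size 4, min 25) -> median=22
Step 9: insert 23 -> lo=[5, 6, 16, 19, 23] (size 5, max 23) hi=[25, 30, 40, 48] (size 4, min 25) -> median=23
Step 10: insert 50 -> lo=[5, 6, 16, 19, 23] (size 5, max 23) hi=[25, 30, 40, 48, 50] (size 5, min 25) -> median=24
Step 11: insert 28 -> lo=[5, 6, 16, 19, 23, 25] (size 6, max 25) hi=[28, 30, 40, 48, 50] (size 5, min 28) -> median=25
Step 12: insert 42 -> lo=[5, 6, 16, 19, 23, 25] (size 6, max 25) hi=[28, 30, 40, 42, 48, 50] (size 6, min 28) -> median=26.5

Answer: 40 44 40 29.5 19 22 25 22 23 24 25 26.5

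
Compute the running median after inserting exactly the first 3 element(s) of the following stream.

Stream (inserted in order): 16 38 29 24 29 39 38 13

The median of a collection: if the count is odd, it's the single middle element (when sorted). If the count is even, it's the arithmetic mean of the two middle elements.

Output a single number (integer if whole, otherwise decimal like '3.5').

Step 1: insert 16 -> lo=[16] (size 1, max 16) hi=[] (size 0) -> median=16
Step 2: insert 38 -> lo=[16] (size 1, max 16) hi=[38] (size 1, min 38) -> median=27
Step 3: insert 29 -> lo=[16, 29] (size 2, max 29) hi=[38] (size 1, min 38) -> median=29

Answer: 29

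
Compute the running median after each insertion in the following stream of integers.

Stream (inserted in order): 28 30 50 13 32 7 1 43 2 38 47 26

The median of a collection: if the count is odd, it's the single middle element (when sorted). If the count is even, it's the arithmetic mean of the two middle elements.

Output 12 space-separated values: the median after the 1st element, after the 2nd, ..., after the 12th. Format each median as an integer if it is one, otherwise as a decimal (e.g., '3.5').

Step 1: insert 28 -> lo=[28] (size 1, max 28) hi=[] (size 0) -> median=28
Step 2: insert 30 -> lo=[28] (size 1, max 28) hi=[30] (size 1, min 30) -> median=29
Step 3: insert 50 -> lo=[28, 30] (size 2, max 30) hi=[50] (size 1, min 50) -> median=30
Step 4: insert 13 -> lo=[13, 28] (size 2, max 28) hi=[30, 50] (size 2, min 30) -> median=29
Step 5: insert 32 -> lo=[13, 28, 30] (size 3, max 30) hi=[32, 50] (size 2, min 32) -> median=30
Step 6: insert 7 -> lo=[7, 13, 28] (size 3, max 28) hi=[30, 32, 50] (size 3, min 30) -> median=29
Step 7: insert 1 -> lo=[1, 7, 13, 28] (size 4, max 28) hi=[30, 32, 50] (size 3, min 30) -> median=28
Step 8: insert 43 -> lo=[1, 7, 13, 28] (size 4, max 28) hi=[30, 32, 43, 50] (size 4, min 30) -> median=29
Step 9: insert 2 -> lo=[1, 2, 7, 13, 28] (size 5, max 28) hi=[30, 32, 43, 50] (size 4, min 30) -> median=28
Step 10: insert 38 -> lo=[1, 2, 7, 13, 28] (size 5, max 28) hi=[30, 32, 38, 43, 50] (size 5, min 30) -> median=29
Step 11: insert 47 -> lo=[1, 2, 7, 13, 28, 30] (size 6, max 30) hi=[32, 38, 43, 47, 50] (size 5, min 32) -> median=30
Step 12: insert 26 -> lo=[1, 2, 7, 13, 26, 28] (size 6, max 28) hi=[30, 32, 38, 43, 47, 50] (size 6, min 30) -> median=29

Answer: 28 29 30 29 30 29 28 29 28 29 30 29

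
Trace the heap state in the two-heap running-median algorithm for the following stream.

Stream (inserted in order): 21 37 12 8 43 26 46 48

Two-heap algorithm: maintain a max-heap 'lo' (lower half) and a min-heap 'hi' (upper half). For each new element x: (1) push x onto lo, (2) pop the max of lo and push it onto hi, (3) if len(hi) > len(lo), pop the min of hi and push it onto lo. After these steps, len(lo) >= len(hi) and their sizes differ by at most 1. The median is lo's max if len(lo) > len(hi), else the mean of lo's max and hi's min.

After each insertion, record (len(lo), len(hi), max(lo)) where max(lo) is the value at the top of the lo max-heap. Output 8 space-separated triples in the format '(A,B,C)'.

Answer: (1,0,21) (1,1,21) (2,1,21) (2,2,12) (3,2,21) (3,3,21) (4,3,26) (4,4,26)

Derivation:
Step 1: insert 21 -> lo=[21] hi=[] -> (len(lo)=1, len(hi)=0, max(lo)=21)
Step 2: insert 37 -> lo=[21] hi=[37] -> (len(lo)=1, len(hi)=1, max(lo)=21)
Step 3: insert 12 -> lo=[12, 21] hi=[37] -> (len(lo)=2, len(hi)=1, max(lo)=21)
Step 4: insert 8 -> lo=[8, 12] hi=[21, 37] -> (len(lo)=2, len(hi)=2, max(lo)=12)
Step 5: insert 43 -> lo=[8, 12, 21] hi=[37, 43] -> (len(lo)=3, len(hi)=2, max(lo)=21)
Step 6: insert 26 -> lo=[8, 12, 21] hi=[26, 37, 43] -> (len(lo)=3, len(hi)=3, max(lo)=21)
Step 7: insert 46 -> lo=[8, 12, 21, 26] hi=[37, 43, 46] -> (len(lo)=4, len(hi)=3, max(lo)=26)
Step 8: insert 48 -> lo=[8, 12, 21, 26] hi=[37, 43, 46, 48] -> (len(lo)=4, len(hi)=4, max(lo)=26)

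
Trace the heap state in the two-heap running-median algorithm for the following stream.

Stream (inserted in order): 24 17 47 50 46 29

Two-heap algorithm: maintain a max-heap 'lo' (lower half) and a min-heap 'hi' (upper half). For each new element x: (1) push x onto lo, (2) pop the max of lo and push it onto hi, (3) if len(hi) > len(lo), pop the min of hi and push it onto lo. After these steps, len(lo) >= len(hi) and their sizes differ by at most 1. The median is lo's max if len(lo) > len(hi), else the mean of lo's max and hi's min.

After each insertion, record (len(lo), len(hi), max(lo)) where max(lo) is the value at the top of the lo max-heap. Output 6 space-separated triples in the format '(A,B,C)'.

Answer: (1,0,24) (1,1,17) (2,1,24) (2,2,24) (3,2,46) (3,3,29)

Derivation:
Step 1: insert 24 -> lo=[24] hi=[] -> (len(lo)=1, len(hi)=0, max(lo)=24)
Step 2: insert 17 -> lo=[17] hi=[24] -> (len(lo)=1, len(hi)=1, max(lo)=17)
Step 3: insert 47 -> lo=[17, 24] hi=[47] -> (len(lo)=2, len(hi)=1, max(lo)=24)
Step 4: insert 50 -> lo=[17, 24] hi=[47, 50] -> (len(lo)=2, len(hi)=2, max(lo)=24)
Step 5: insert 46 -> lo=[17, 24, 46] hi=[47, 50] -> (len(lo)=3, len(hi)=2, max(lo)=46)
Step 6: insert 29 -> lo=[17, 24, 29] hi=[46, 47, 50] -> (len(lo)=3, len(hi)=3, max(lo)=29)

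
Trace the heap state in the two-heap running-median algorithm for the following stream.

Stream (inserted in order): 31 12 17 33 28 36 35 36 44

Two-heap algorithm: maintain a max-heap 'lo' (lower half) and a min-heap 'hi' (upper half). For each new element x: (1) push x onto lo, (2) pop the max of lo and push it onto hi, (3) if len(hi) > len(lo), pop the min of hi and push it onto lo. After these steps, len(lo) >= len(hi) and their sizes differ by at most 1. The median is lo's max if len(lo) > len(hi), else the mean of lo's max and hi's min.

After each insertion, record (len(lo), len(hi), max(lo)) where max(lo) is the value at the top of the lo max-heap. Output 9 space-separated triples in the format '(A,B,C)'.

Answer: (1,0,31) (1,1,12) (2,1,17) (2,2,17) (3,2,28) (3,3,28) (4,3,31) (4,4,31) (5,4,33)

Derivation:
Step 1: insert 31 -> lo=[31] hi=[] -> (len(lo)=1, len(hi)=0, max(lo)=31)
Step 2: insert 12 -> lo=[12] hi=[31] -> (len(lo)=1, len(hi)=1, max(lo)=12)
Step 3: insert 17 -> lo=[12, 17] hi=[31] -> (len(lo)=2, len(hi)=1, max(lo)=17)
Step 4: insert 33 -> lo=[12, 17] hi=[31, 33] -> (len(lo)=2, len(hi)=2, max(lo)=17)
Step 5: insert 28 -> lo=[12, 17, 28] hi=[31, 33] -> (len(lo)=3, len(hi)=2, max(lo)=28)
Step 6: insert 36 -> lo=[12, 17, 28] hi=[31, 33, 36] -> (len(lo)=3, len(hi)=3, max(lo)=28)
Step 7: insert 35 -> lo=[12, 17, 28, 31] hi=[33, 35, 36] -> (len(lo)=4, len(hi)=3, max(lo)=31)
Step 8: insert 36 -> lo=[12, 17, 28, 31] hi=[33, 35, 36, 36] -> (len(lo)=4, len(hi)=4, max(lo)=31)
Step 9: insert 44 -> lo=[12, 17, 28, 31, 33] hi=[35, 36, 36, 44] -> (len(lo)=5, len(hi)=4, max(lo)=33)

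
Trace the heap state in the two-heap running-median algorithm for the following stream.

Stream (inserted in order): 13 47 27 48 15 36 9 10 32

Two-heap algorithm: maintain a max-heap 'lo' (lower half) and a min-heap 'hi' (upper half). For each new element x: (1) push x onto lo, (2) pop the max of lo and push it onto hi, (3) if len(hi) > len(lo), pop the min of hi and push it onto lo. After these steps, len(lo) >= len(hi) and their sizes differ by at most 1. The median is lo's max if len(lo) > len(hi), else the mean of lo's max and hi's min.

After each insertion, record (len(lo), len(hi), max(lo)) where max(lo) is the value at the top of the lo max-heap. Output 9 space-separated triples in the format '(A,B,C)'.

Step 1: insert 13 -> lo=[13] hi=[] -> (len(lo)=1, len(hi)=0, max(lo)=13)
Step 2: insert 47 -> lo=[13] hi=[47] -> (len(lo)=1, len(hi)=1, max(lo)=13)
Step 3: insert 27 -> lo=[13, 27] hi=[47] -> (len(lo)=2, len(hi)=1, max(lo)=27)
Step 4: insert 48 -> lo=[13, 27] hi=[47, 48] -> (len(lo)=2, len(hi)=2, max(lo)=27)
Step 5: insert 15 -> lo=[13, 15, 27] hi=[47, 48] -> (len(lo)=3, len(hi)=2, max(lo)=27)
Step 6: insert 36 -> lo=[13, 15, 27] hi=[36, 47, 48] -> (len(lo)=3, len(hi)=3, max(lo)=27)
Step 7: insert 9 -> lo=[9, 13, 15, 27] hi=[36, 47, 48] -> (len(lo)=4, len(hi)=3, max(lo)=27)
Step 8: insert 10 -> lo=[9, 10, 13, 15] hi=[27, 36, 47, 48] -> (len(lo)=4, len(hi)=4, max(lo)=15)
Step 9: insert 32 -> lo=[9, 10, 13, 15, 27] hi=[32, 36, 47, 48] -> (len(lo)=5, len(hi)=4, max(lo)=27)

Answer: (1,0,13) (1,1,13) (2,1,27) (2,2,27) (3,2,27) (3,3,27) (4,3,27) (4,4,15) (5,4,27)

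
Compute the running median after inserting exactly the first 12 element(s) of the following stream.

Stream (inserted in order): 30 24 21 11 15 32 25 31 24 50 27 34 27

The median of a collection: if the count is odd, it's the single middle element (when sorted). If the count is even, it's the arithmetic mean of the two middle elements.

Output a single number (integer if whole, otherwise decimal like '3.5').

Step 1: insert 30 -> lo=[30] (size 1, max 30) hi=[] (size 0) -> median=30
Step 2: insert 24 -> lo=[24] (size 1, max 24) hi=[30] (size 1, min 30) -> median=27
Step 3: insert 21 -> lo=[21, 24] (size 2, max 24) hi=[30] (size 1, min 30) -> median=24
Step 4: insert 11 -> lo=[11, 21] (size 2, max 21) hi=[24, 30] (size 2, min 24) -> median=22.5
Step 5: insert 15 -> lo=[11, 15, 21] (size 3, max 21) hi=[24, 30] (size 2, min 24) -> median=21
Step 6: insert 32 -> lo=[11, 15, 21] (size 3, max 21) hi=[24, 30, 32] (size 3, min 24) -> median=22.5
Step 7: insert 25 -> lo=[11, 15, 21, 24] (size 4, max 24) hi=[25, 30, 32] (size 3, min 25) -> median=24
Step 8: insert 31 -> lo=[11, 15, 21, 24] (size 4, max 24) hi=[25, 30, 31, 32] (size 4, min 25) -> median=24.5
Step 9: insert 24 -> lo=[11, 15, 21, 24, 24] (size 5, max 24) hi=[25, 30, 31, 32] (size 4, min 25) -> median=24
Step 10: insert 50 -> lo=[11, 15, 21, 24, 24] (size 5, max 24) hi=[25, 30, 31, 32, 50] (size 5, min 25) -> median=24.5
Step 11: insert 27 -> lo=[11, 15, 21, 24, 24, 25] (size 6, max 25) hi=[27, 30, 31, 32, 50] (size 5, min 27) -> median=25
Step 12: insert 34 -> lo=[11, 15, 21, 24, 24, 25] (size 6, max 25) hi=[27, 30, 31, 32, 34, 50] (size 6, min 27) -> median=26

Answer: 26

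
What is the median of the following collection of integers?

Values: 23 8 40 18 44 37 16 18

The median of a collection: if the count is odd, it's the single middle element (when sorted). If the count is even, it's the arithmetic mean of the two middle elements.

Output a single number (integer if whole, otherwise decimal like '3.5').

Step 1: insert 23 -> lo=[23] (size 1, max 23) hi=[] (size 0) -> median=23
Step 2: insert 8 -> lo=[8] (size 1, max 8) hi=[23] (size 1, min 23) -> median=15.5
Step 3: insert 40 -> lo=[8, 23] (size 2, max 23) hi=[40] (size 1, min 40) -> median=23
Step 4: insert 18 -> lo=[8, 18] (size 2, max 18) hi=[23, 40] (size 2, min 23) -> median=20.5
Step 5: insert 44 -> lo=[8, 18, 23] (size 3, max 23) hi=[40, 44] (size 2, min 40) -> median=23
Step 6: insert 37 -> lo=[8, 18, 23] (size 3, max 23) hi=[37, 40, 44] (size 3, min 37) -> median=30
Step 7: insert 16 -> lo=[8, 16, 18, 23] (size 4, max 23) hi=[37, 40, 44] (size 3, min 37) -> median=23
Step 8: insert 18 -> lo=[8, 16, 18, 18] (size 4, max 18) hi=[23, 37, 40, 44] (size 4, min 23) -> median=20.5

Answer: 20.5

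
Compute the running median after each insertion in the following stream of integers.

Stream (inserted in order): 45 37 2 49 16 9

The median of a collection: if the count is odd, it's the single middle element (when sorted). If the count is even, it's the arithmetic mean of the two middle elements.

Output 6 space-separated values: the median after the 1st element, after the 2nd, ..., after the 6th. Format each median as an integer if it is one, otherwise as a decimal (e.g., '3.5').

Step 1: insert 45 -> lo=[45] (size 1, max 45) hi=[] (size 0) -> median=45
Step 2: insert 37 -> lo=[37] (size 1, max 37) hi=[45] (size 1, min 45) -> median=41
Step 3: insert 2 -> lo=[2, 37] (size 2, max 37) hi=[45] (size 1, min 45) -> median=37
Step 4: insert 49 -> lo=[2, 37] (size 2, max 37) hi=[45, 49] (size 2, min 45) -> median=41
Step 5: insert 16 -> lo=[2, 16, 37] (size 3, max 37) hi=[45, 49] (size 2, min 45) -> median=37
Step 6: insert 9 -> lo=[2, 9, 16] (size 3, max 16) hi=[37, 45, 49] (size 3, min 37) -> median=26.5

Answer: 45 41 37 41 37 26.5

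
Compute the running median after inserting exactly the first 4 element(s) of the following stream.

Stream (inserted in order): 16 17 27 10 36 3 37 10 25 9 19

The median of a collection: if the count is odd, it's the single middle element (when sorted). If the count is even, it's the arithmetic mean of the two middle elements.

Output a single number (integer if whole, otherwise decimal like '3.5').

Step 1: insert 16 -> lo=[16] (size 1, max 16) hi=[] (size 0) -> median=16
Step 2: insert 17 -> lo=[16] (size 1, max 16) hi=[17] (size 1, min 17) -> median=16.5
Step 3: insert 27 -> lo=[16, 17] (size 2, max 17) hi=[27] (size 1, min 27) -> median=17
Step 4: insert 10 -> lo=[10, 16] (size 2, max 16) hi=[17, 27] (size 2, min 17) -> median=16.5

Answer: 16.5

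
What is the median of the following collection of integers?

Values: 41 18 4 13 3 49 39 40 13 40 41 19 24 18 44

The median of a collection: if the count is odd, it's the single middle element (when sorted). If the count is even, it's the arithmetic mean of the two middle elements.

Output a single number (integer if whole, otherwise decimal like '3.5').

Step 1: insert 41 -> lo=[41] (size 1, max 41) hi=[] (size 0) -> median=41
Step 2: insert 18 -> lo=[18] (size 1, max 18) hi=[41] (size 1, min 41) -> median=29.5
Step 3: insert 4 -> lo=[4, 18] (size 2, max 18) hi=[41] (size 1, min 41) -> median=18
Step 4: insert 13 -> lo=[4, 13] (size 2, max 13) hi=[18, 41] (size 2, min 18) -> median=15.5
Step 5: insert 3 -> lo=[3, 4, 13] (size 3, max 13) hi=[18, 41] (size 2, min 18) -> median=13
Step 6: insert 49 -> lo=[3, 4, 13] (size 3, max 13) hi=[18, 41, 49] (size 3, min 18) -> median=15.5
Step 7: insert 39 -> lo=[3, 4, 13, 18] (size 4, max 18) hi=[39, 41, 49] (size 3, min 39) -> median=18
Step 8: insert 40 -> lo=[3, 4, 13, 18] (size 4, max 18) hi=[39, 40, 41, 49] (size 4, min 39) -> median=28.5
Step 9: insert 13 -> lo=[3, 4, 13, 13, 18] (size 5, max 18) hi=[39, 40, 41, 49] (size 4, min 39) -> median=18
Step 10: insert 40 -> lo=[3, 4, 13, 13, 18] (size 5, max 18) hi=[39, 40, 40, 41, 49] (size 5, min 39) -> median=28.5
Step 11: insert 41 -> lo=[3, 4, 13, 13, 18, 39] (size 6, max 39) hi=[40, 40, 41, 41, 49] (size 5, min 40) -> median=39
Step 12: insert 19 -> lo=[3, 4, 13, 13, 18, 19] (size 6, max 19) hi=[39, 40, 40, 41, 41, 49] (size 6, min 39) -> median=29
Step 13: insert 24 -> lo=[3, 4, 13, 13, 18, 19, 24] (size 7, max 24) hi=[39, 40, 40, 41, 41, 49] (size 6, min 39) -> median=24
Step 14: insert 18 -> lo=[3, 4, 13, 13, 18, 18, 19] (size 7, max 19) hi=[24, 39, 40, 40, 41, 41, 49] (size 7, min 24) -> median=21.5
Step 15: insert 44 -> lo=[3, 4, 13, 13, 18, 18, 19, 24] (size 8, max 24) hi=[39, 40, 40, 41, 41, 44, 49] (size 7, min 39) -> median=24

Answer: 24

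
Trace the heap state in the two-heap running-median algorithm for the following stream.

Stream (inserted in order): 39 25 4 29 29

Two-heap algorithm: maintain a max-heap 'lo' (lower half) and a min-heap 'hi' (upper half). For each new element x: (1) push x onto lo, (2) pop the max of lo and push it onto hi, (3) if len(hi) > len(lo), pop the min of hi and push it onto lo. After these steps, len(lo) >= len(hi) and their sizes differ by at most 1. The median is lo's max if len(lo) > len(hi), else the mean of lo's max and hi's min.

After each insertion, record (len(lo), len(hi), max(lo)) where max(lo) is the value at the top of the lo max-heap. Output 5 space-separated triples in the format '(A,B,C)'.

Step 1: insert 39 -> lo=[39] hi=[] -> (len(lo)=1, len(hi)=0, max(lo)=39)
Step 2: insert 25 -> lo=[25] hi=[39] -> (len(lo)=1, len(hi)=1, max(lo)=25)
Step 3: insert 4 -> lo=[4, 25] hi=[39] -> (len(lo)=2, len(hi)=1, max(lo)=25)
Step 4: insert 29 -> lo=[4, 25] hi=[29, 39] -> (len(lo)=2, len(hi)=2, max(lo)=25)
Step 5: insert 29 -> lo=[4, 25, 29] hi=[29, 39] -> (len(lo)=3, len(hi)=2, max(lo)=29)

Answer: (1,0,39) (1,1,25) (2,1,25) (2,2,25) (3,2,29)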